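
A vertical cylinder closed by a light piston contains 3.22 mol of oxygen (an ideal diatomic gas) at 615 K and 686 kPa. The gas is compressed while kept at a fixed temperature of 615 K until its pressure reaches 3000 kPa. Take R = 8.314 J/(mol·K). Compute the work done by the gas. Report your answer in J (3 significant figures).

Isothermal process: W = nRT ln(V₂/V₁) = nRT ln(P₁/P₂).
W = (3.22)(8.314)(615) × ln(686/3000)
  = 16464 × ln(0.2287) = 16464 × -1.475
W_by_gas = -24293 J.

W ≈ -24300 J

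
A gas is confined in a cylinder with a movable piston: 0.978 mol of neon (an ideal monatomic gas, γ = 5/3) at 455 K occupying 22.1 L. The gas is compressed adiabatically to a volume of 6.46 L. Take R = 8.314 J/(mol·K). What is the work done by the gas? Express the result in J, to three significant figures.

W ≈ -7050 J

Adiabatic: TV^(γ−1) = const with γ = 5/3.
T₂ = T₁ (V₁/V₂)^(γ−1) = 455 × (22.1/6.46)^0.667 = 455 × 2.27 = 1033 K.
W_by = nCᵥ(T₁ − T₂) = (0.978)(12.47)(455 − 1033) = -7050 J.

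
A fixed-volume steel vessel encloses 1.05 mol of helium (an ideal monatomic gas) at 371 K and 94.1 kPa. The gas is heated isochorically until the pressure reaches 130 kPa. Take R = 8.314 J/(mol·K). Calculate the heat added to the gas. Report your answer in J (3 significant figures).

Constant volume ⇒ W = 0, so Q = ΔU = nCᵥΔT with Cᵥ = 3R/2 = 12.47 J/(mol·K).
At constant V, T₂/T₁ = P₂/P₁ ⇒ ΔT = T₁(P₂/P₁ − 1) = 371·(130/94.1 − 1) = 141.5 K.
ΔU = (1.05)(12.47)(141.5) = 1853 J.

Q ≈ 1850 J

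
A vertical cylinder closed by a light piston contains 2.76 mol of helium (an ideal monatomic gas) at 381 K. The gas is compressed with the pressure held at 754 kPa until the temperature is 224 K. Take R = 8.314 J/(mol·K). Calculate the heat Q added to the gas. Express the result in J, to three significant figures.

Isobaric: W = nRΔT = (2.76)(8.314)(-157) = -3603 J.
ΔU = nCᵥΔT with Cᵥ = 3R/2: ΔU = (2.76)(12.47)(-157) = -5404 J.
Q = ΔU + W = -5404 − 3603 = -9007 J.

Q ≈ -9010 J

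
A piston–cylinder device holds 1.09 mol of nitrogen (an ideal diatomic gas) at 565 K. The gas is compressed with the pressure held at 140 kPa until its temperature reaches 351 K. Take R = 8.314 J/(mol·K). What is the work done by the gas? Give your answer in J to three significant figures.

W ≈ -1940 J

Isobaric: W = P ΔV = nR ΔT.
W = (1.09)(8.314)(351 − 565) = -1939 J.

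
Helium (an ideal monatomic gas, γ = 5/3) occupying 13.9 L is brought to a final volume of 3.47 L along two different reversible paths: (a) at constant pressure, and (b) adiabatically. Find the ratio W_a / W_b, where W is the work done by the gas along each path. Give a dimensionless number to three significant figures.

Path (a) isobaric: W = P₁(V₂ − V₁) → W_a/(P₁V₁) = -0.7504.
Path (b) adiabatic: W = P₁V₁(1 − (V₁/V₂)^(γ−1))/(γ−1) → W_b/(P₁V₁) = -2.283.
W_a / W_b = -0.7504 / -2.283 = 0.3286.

W_a / W_b ≈ 0.329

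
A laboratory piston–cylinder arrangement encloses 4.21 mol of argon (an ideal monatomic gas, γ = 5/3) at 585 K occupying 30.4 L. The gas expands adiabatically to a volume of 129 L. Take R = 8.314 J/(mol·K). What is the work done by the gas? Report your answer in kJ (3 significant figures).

Adiabatic: TV^(γ−1) = const with γ = 5/3.
T₂ = T₁ (V₁/V₂)^(γ−1) = 585 × (30.4/129)^0.667 = 585 × 0.3815 = 223.2 K.
W_by = nCᵥ(T₁ − T₂) = (4.21)(12.47)(585 − 223.2) = 18996 J.

W ≈ 19.0 kJ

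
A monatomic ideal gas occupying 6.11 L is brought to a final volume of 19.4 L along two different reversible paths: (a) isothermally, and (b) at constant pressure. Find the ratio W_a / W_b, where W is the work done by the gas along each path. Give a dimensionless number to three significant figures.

Path (a) isothermal: W = P₁V₁ ln(V₂/V₁) → W_a/(P₁V₁) = 1.155.
Path (b) isobaric: W = P₁(V₂ − V₁) → W_b/(P₁V₁) = 2.175.
W_a / W_b = 1.155 / 2.175 = 0.5312.

W_a / W_b ≈ 0.531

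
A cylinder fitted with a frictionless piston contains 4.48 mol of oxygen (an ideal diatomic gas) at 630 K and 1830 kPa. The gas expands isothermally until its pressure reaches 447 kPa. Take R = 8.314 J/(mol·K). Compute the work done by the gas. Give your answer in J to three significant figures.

W ≈ 33100 J

Isothermal process: W = nRT ln(V₂/V₁) = nRT ln(P₁/P₂).
W = (4.48)(8.314)(630) × ln(1830/447)
  = 23465 × ln(4.094) = 23465 × 1.41
W_by_gas = 33075 J.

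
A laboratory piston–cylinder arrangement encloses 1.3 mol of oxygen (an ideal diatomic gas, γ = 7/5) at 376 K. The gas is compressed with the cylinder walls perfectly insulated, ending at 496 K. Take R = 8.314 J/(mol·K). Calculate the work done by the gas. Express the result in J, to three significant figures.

W ≈ -3240 J

Adiabatic ⇒ Q = 0, so W_by = −ΔU = nCᵥ(T₁ − T₂).
Cᵥ = 5R/2 = 20.79 J/(mol·K).
W = (1.3)(20.79)(376 − 496) = -3242 J.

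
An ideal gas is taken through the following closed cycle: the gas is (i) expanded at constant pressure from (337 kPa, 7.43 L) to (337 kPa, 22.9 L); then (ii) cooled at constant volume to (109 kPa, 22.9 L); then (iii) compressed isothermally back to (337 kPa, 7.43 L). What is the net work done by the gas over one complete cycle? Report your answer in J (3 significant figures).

Leg (i): W = PΔV = (337)(22.9 − 7.43) = 5213 J.
Leg (ii): W = 0.
Leg (iii): W = PᵢVᵢ ln(V_f/Vᵢ) = (2496) ln(7.43/22.9) = -2810 J.
W_net = 5213 − 2810 = 2404 J.

W_net ≈ 2400 J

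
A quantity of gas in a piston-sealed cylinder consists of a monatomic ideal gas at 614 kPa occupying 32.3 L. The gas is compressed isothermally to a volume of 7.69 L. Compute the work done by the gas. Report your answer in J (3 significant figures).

Isothermal: W = nRT ln(V₂/V₁) = P₁V₁ ln(V₂/V₁).
P₁V₁ = (614 kPa)(32.3 L) = 19832 J.
W = 19832 × ln(7.69/32.3) = 19832 × -1.435
W_by_gas = -28462 J.

W ≈ -28500 J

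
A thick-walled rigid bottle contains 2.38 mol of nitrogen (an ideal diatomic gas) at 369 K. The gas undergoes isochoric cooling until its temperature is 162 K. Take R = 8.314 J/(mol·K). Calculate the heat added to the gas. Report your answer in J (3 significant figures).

Q ≈ -10200 J

Constant volume ⇒ W = 0, so Q = ΔU = nCᵥΔT with Cᵥ = 5R/2 = 20.79 J/(mol·K).
ΔU = (2.38)(20.79)(162 − 369) = -10240 J.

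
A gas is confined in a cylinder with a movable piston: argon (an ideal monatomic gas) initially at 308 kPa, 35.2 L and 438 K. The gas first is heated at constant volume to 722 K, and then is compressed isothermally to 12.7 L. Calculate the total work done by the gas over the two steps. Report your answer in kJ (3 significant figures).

Step 1 (isochoric): W = 0 (constant volume).
After step 1: P = 507.7 kPa (V unchanged).
Step 2 (isothermal): W = P₁V₁ ln(V₂/V₁) = (17871) ln(12.7/35.2) = -18219 J.
W_total = 0 − 18219 = -18219 J.

W_total ≈ -18.2 kJ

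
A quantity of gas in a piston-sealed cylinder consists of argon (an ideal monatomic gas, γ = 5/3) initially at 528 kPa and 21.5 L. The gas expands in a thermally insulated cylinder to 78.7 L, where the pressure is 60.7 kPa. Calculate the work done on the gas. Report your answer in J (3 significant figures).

Adiabatic: W = (P₁V₁ − P₂V₂)/(γ − 1) with γ = 5/3.
P₁V₁ = 11352 J, P₂V₂ = 4777 J.
W = (11352 − 4777) / 0.6667 = 9862 J.
Work on gas = −W_by = -9862 J.

W ≈ -9860 J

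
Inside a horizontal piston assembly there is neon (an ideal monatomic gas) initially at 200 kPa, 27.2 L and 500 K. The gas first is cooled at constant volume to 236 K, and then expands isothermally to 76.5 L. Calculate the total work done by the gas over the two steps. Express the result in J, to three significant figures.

Step 1 (isochoric): W = 0 (constant volume).
After step 1: P = 94.4 kPa (V unchanged).
Step 2 (isothermal): W = P₁V₁ ln(V₂/V₁) = (2568) ln(76.5/27.2) = 2655 J.
W_total = 0 + 2655 = 2655 J.

W_total ≈ 2660 J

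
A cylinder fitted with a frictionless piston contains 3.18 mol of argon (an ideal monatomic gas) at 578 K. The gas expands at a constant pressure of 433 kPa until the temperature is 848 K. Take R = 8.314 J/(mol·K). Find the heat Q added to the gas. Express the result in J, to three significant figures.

Isobaric: W = nRΔT = (3.18)(8.314)(270) = 7138 J.
ΔU = nCᵥΔT with Cᵥ = 3R/2: ΔU = (3.18)(12.47)(270) = 10708 J.
Q = ΔU + W = 10708 + 7138 = 17846 J.

Q ≈ 17800 J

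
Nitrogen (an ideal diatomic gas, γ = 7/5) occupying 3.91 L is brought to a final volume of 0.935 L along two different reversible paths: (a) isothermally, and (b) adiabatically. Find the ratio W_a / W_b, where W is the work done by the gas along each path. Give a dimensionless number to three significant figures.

Path (a) isothermal: W = P₁V₁ ln(V₂/V₁) → W_a/(P₁V₁) = -1.431.
Path (b) adiabatic: W = P₁V₁(1 − (V₁/V₂)^(γ−1))/(γ−1) → W_b/(P₁V₁) = -1.931.
W_a / W_b = -1.431 / -1.931 = 0.741.

W_a / W_b ≈ 0.741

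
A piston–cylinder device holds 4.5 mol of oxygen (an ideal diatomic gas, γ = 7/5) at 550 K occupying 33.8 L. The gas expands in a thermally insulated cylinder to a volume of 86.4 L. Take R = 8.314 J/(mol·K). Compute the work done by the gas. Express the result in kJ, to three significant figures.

Adiabatic: TV^(γ−1) = const with γ = 7/5.
T₂ = T₁ (V₁/V₂)^(γ−1) = 550 × (33.8/86.4)^0.4 = 550 × 0.687 = 377.9 K.
W_by = nCᵥ(T₁ − T₂) = (4.5)(20.79)(550 − 377.9) = 16101 J.

W ≈ 16.1 kJ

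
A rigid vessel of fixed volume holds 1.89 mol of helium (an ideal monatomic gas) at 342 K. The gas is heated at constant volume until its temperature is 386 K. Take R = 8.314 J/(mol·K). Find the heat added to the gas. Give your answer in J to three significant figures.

Q ≈ 1040 J

Constant volume ⇒ W = 0, so Q = ΔU = nCᵥΔT with Cᵥ = 3R/2 = 12.47 J/(mol·K).
ΔU = (1.89)(12.47)(386 − 342) = 1037 J.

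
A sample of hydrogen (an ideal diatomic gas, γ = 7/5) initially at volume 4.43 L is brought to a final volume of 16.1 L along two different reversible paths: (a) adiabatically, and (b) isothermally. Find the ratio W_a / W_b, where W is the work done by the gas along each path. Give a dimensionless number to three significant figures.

W_a / W_b ≈ 0.781

Path (a) adiabatic: W = P₁V₁(1 − (V₁/V₂)^(γ−1))/(γ−1) → W_a/(P₁V₁) = 1.008.
Path (b) isothermal: W = P₁V₁ ln(V₂/V₁) → W_b/(P₁V₁) = 1.29.
W_a / W_b = 1.008 / 1.29 = 0.7811.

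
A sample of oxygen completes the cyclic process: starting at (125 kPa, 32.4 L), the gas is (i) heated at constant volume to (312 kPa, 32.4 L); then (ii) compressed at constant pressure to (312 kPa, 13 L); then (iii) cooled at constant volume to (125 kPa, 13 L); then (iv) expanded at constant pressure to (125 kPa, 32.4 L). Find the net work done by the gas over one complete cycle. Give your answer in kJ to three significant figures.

W_net ≈ -3.63 kJ

Constant-volume legs do no work.
W(ii) = (312)(13 − 32.4) = -6053 J; W(iv) = (125)(32.4 − 13) = 2425 J.
W_net = -6053 + 2425 = -3628 J (the counter-clockwise enclosed area).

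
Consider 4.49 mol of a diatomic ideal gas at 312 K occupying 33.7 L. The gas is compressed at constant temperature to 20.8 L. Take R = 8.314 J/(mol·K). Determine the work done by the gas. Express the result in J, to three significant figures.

Isothermal: W = nRT ln(V₂/V₁).
W = (4.49)(8.314)(312) × ln(20.8/33.7)
  = 11647 × -0.4825
W_by_gas = -5620 J.

W ≈ -5620 J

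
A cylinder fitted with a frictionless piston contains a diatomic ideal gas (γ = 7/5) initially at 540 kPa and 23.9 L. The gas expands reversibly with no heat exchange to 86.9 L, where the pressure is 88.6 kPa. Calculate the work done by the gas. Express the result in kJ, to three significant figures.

W ≈ 13.0 kJ

Adiabatic: W = (P₁V₁ − P₂V₂)/(γ − 1) with γ = 7/5.
P₁V₁ = 12906 J, P₂V₂ = 7699 J.
W = (12906 − 7699) / 0.4 = 13017 J.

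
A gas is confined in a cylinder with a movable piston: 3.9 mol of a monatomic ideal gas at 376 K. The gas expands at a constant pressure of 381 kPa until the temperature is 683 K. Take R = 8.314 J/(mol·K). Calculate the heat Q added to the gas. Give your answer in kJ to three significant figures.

Isobaric: W = nRΔT = (3.9)(8.314)(307) = 9954 J.
ΔU = nCᵥΔT with Cᵥ = 3R/2: ΔU = (3.9)(12.47)(307) = 14932 J.
Q = ΔU + W = 14932 + 9954 = 24886 J.

Q ≈ 24.9 kJ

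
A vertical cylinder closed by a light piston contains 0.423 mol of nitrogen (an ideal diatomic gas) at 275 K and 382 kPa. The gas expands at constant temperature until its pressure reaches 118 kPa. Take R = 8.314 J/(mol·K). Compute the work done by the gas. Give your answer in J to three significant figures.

W ≈ 1140 J

Isothermal process: W = nRT ln(V₂/V₁) = nRT ln(P₁/P₂).
W = (0.423)(8.314)(275) × ln(382/118)
  = 967.1 × ln(3.237) = 967.1 × 1.175
W_by_gas = 1136 J.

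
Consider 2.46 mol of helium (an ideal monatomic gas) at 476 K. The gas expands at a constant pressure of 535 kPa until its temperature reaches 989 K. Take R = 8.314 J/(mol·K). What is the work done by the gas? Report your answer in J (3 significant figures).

W ≈ 10500 J

Isobaric: W = P ΔV = nR ΔT.
W = (2.46)(8.314)(989 − 476) = 10492 J.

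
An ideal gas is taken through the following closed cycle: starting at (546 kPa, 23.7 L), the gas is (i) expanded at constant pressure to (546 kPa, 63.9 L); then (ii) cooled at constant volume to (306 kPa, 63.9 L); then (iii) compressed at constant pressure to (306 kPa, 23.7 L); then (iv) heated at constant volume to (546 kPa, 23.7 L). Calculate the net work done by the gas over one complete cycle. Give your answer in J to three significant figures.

Constant-volume legs do no work.
W(i) = (546)(63.9 − 23.7) = 21949 J; W(iii) = (306)(23.7 − 63.9) = -12301 J.
W_net = 21949 − 12301 = 9648 J (the clockwise enclosed area).

W_net ≈ 9650 J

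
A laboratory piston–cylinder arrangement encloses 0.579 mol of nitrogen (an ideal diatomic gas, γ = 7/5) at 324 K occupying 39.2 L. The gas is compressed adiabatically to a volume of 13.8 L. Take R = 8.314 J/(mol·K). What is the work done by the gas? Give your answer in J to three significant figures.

Adiabatic: TV^(γ−1) = const with γ = 7/5.
T₂ = T₁ (V₁/V₂)^(γ−1) = 324 × (39.2/13.8)^0.4 = 324 × 1.518 = 491.9 K.
W_by = nCᵥ(T₁ − T₂) = (0.579)(20.79)(324 − 491.9) = -2021 J.

W ≈ -2020 J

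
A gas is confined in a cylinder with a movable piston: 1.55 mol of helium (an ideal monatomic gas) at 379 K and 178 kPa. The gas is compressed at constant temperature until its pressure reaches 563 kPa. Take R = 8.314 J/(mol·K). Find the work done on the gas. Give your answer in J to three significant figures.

W ≈ 5620 J

Isothermal process: W = nRT ln(V₂/V₁) = nRT ln(P₁/P₂).
W = (1.55)(8.314)(379) × ln(178/563)
  = 4884 × ln(0.3162) = 4884 × -1.151
W_by_gas = -5624 J; work on gas = −W_by = 5624 J.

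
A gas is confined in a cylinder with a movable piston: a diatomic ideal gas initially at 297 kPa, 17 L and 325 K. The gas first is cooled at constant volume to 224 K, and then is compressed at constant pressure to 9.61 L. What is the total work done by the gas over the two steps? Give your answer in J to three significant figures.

Step 1 (isochoric): W = 0 (constant volume).
After step 1: P = 204.7 kPa (V unchanged).
Step 2 (isobaric): W = PΔV = (204.7 kPa)(9.61 − 17 L) = -1513 J.
W_total = 0 − 1513 = -1513 J.

W_total ≈ -1510 J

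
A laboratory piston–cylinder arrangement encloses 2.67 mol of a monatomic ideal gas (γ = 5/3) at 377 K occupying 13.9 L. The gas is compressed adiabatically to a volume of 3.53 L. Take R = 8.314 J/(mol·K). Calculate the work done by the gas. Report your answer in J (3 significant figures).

Adiabatic: TV^(γ−1) = const with γ = 5/3.
T₂ = T₁ (V₁/V₂)^(γ−1) = 377 × (13.9/3.53)^0.667 = 377 × 2.494 = 940.1 K.
W_by = nCᵥ(T₁ − T₂) = (2.67)(12.47)(377 − 940.1) = -18749 J.

W ≈ -18700 J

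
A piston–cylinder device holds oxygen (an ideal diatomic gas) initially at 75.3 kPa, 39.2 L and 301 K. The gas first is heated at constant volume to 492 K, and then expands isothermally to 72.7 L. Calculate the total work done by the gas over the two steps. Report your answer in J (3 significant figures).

W_total ≈ 2980 J

Step 1 (isochoric): W = 0 (constant volume).
After step 1: P = 123.1 kPa (V unchanged).
Step 2 (isothermal): W = P₁V₁ ln(V₂/V₁) = (4825) ln(72.7/39.2) = 2980 J.
W_total = 0 + 2980 = 2980 J.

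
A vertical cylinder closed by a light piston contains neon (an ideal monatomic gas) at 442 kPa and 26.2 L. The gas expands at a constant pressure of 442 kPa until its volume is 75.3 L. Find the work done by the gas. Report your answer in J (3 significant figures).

W ≈ 21700 J

Isobaric: W = P ΔV.
W = (442 kPa)(75.3 − 26.2 L) = (442)(49.1) = 21702 J.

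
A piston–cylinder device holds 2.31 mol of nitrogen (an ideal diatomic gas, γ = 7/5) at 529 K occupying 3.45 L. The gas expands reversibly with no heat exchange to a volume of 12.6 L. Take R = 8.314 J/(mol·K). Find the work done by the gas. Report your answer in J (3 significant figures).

W ≈ 10300 J

Adiabatic: TV^(γ−1) = const with γ = 7/5.
T₂ = T₁ (V₁/V₂)^(γ−1) = 529 × (3.45/12.6)^0.4 = 529 × 0.5956 = 315.1 K.
W_by = nCᵥ(T₁ − T₂) = (2.31)(20.79)(529 − 315.1) = 10271 J.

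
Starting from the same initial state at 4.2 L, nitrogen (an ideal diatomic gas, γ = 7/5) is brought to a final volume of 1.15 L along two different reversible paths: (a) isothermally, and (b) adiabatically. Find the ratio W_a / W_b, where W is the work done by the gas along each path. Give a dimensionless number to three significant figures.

Path (a) isothermal: W = P₁V₁ ln(V₂/V₁) → W_a/(P₁V₁) = -1.295.
Path (b) adiabatic: W = P₁V₁(1 − (V₁/V₂)^(γ−1))/(γ−1) → W_b/(P₁V₁) = -1.697.
W_a / W_b = -1.295 / -1.697 = 0.7632.

W_a / W_b ≈ 0.763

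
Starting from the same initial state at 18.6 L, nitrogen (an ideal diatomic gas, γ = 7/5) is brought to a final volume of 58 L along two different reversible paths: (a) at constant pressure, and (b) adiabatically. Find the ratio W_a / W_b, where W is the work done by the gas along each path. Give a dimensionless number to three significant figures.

W_a / W_b ≈ 2.32

Path (a) isobaric: W = P₁(V₂ − V₁) → W_a/(P₁V₁) = 2.118.
Path (b) adiabatic: W = P₁V₁(1 − (V₁/V₂)^(γ−1))/(γ−1) → W_b/(P₁V₁) = 0.9137.
W_a / W_b = 2.118 / 0.9137 = 2.318.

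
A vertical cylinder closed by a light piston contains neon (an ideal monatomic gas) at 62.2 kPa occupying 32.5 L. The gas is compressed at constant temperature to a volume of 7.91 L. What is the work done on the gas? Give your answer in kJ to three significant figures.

Isothermal: W = nRT ln(V₂/V₁) = P₁V₁ ln(V₂/V₁).
P₁V₁ = (62.2 kPa)(32.5 L) = 2022 J.
W = 2022 × ln(7.91/32.5) = 2022 × -1.413
W_by_gas = -2857 J; work on gas = −W_by = 2857 J.

W ≈ 2.86 kJ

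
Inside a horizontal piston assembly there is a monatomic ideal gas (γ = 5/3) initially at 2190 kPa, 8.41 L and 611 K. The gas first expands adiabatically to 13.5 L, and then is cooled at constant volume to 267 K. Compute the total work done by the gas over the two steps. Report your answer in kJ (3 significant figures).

W_total ≈ 7.48 kJ

Step 1 (adiabatic): W = (P₁V₁ − P₂V₂)/(γ−1) = (18418 − 13434)/0.667 = 7475 J.
Step 2 (isochoric): W = 0 (constant volume).
W_total = 7475 + 0 = 7475 J.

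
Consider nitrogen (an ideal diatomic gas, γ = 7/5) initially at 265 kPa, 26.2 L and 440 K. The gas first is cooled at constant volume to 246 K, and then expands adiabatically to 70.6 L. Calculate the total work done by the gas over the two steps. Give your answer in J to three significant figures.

W_total ≈ 3180 J

Step 1 (isochoric): W = 0 (constant volume).
After step 1: P = 148.2 kPa (V unchanged).
Step 2 (adiabatic): W = (P₁V₁ − P₂V₂)/(γ−1) = (3882 − 2611)/0.4 = 3177 J.
W_total = 0 + 3177 = 3177 J.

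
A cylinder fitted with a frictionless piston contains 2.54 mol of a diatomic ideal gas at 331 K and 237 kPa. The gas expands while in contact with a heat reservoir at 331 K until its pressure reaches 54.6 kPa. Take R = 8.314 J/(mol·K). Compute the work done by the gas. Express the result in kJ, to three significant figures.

W ≈ 10.3 kJ

Isothermal process: W = nRT ln(V₂/V₁) = nRT ln(P₁/P₂).
W = (2.54)(8.314)(331) × ln(237/54.6)
  = 6990 × ln(4.341) = 6990 × 1.468
W_by_gas = 10261 J.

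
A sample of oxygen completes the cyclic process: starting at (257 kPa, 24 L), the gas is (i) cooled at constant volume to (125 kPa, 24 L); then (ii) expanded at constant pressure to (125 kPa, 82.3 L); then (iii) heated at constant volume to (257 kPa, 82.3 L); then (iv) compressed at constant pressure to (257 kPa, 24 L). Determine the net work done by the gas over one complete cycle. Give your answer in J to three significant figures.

Constant-volume legs do no work.
W(ii) = (125)(82.3 − 24) = 7288 J; W(iv) = (257)(24 − 82.3) = -14983 J.
W_net = 7288 − 14983 = -7696 J (the counter-clockwise enclosed area).

W_net ≈ -7700 J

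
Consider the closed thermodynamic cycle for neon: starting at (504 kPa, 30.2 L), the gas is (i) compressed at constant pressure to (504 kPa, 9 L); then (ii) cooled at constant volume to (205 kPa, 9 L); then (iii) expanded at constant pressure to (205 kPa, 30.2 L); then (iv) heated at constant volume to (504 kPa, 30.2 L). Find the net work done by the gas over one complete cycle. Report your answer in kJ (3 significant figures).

W_net ≈ -6.34 kJ

Constant-volume legs do no work.
W(i) = (504)(9 − 30.2) = -10685 J; W(iii) = (205)(30.2 − 9) = 4346 J.
W_net = -10685 + 4346 = -6339 J (the counter-clockwise enclosed area).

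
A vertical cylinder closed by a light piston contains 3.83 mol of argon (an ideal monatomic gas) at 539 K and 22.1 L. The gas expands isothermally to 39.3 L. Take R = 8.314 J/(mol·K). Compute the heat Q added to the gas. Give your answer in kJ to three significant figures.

Q ≈ 9.88 kJ

Isothermal ⇒ ΔU = 0, so Q = W = nRT ln(V₂/V₁).
Q = (3.83)(8.314)(539) ln(39.3/22.1) = 17163 × 0.5756 = 9880 J.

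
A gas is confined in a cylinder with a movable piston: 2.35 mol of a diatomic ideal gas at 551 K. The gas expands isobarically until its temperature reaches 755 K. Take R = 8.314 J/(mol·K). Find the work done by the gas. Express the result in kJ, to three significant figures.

Isobaric: W = P ΔV = nR ΔT.
W = (2.35)(8.314)(755 − 551) = 3986 J.

W ≈ 3.99 kJ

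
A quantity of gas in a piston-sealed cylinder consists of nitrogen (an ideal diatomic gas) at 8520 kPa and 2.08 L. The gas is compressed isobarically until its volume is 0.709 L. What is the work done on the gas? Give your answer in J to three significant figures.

W ≈ 11700 J

Isobaric: W = P ΔV.
W = (8520 kPa)(0.709 − 2.08 L) = (8520)(-1.371) = -11681 J.
Work on gas = −W_by = 11681 J.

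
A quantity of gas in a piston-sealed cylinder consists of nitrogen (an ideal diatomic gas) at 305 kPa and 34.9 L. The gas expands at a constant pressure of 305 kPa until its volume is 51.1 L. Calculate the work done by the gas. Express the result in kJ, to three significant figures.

W ≈ 4.94 kJ

Isobaric: W = P ΔV.
W = (305 kPa)(51.1 − 34.9 L) = (305)(16.2) = 4941 J.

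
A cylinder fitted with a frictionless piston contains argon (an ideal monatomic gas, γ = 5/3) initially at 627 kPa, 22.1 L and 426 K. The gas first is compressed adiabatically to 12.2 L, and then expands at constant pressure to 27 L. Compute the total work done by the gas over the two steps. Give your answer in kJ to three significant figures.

W_total ≈ 14.9 kJ

Step 1 (adiabatic): W = (P₁V₁ − P₂V₂)/(γ−1) = (13857 − 20591)/0.667 = -10102 J.
After step 1: P = 1688 kPa, V = 12.2 L, T = 633 K.
Step 2 (isobaric): W = PΔV = (1688 kPa)(27 − 12.2 L) = 24979 J.
W_total = -10102 + 24979 = 14878 J.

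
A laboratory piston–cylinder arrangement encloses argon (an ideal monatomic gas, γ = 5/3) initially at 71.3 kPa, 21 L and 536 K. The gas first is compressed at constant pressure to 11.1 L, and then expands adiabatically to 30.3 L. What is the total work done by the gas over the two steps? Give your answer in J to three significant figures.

W_total ≈ -127 J

Step 1 (isobaric): W = PΔV = (71.3 kPa)(11.1 − 21 L) = -705.9 J.
After step 1: P = 71.3 kPa, V = 11.1 L, T = 283.3 K.
Step 2 (adiabatic): W = (P₁V₁ − P₂V₂)/(γ−1) = (791.4 − 405.2)/0.667 = 579.3 J.
W_total = -705.9 + 579.3 = -126.5 J.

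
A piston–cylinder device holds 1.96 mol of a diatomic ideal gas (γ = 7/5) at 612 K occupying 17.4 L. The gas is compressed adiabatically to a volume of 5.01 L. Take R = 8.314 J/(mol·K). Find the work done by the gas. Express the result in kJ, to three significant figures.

W ≈ -16.1 kJ

Adiabatic: TV^(γ−1) = const with γ = 7/5.
T₂ = T₁ (V₁/V₂)^(γ−1) = 612 × (17.4/5.01)^0.4 = 612 × 1.645 = 1007 K.
W_by = nCᵥ(T₁ − T₂) = (1.96)(20.79)(612 − 1007) = -16092 J.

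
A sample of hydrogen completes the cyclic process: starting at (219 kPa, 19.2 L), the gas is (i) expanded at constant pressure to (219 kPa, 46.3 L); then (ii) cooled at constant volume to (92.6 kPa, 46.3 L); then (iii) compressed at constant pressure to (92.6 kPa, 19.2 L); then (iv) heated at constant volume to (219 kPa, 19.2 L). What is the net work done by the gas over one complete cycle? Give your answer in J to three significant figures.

Constant-volume legs do no work.
W(i) = (219)(46.3 − 19.2) = 5935 J; W(iii) = (92.6)(19.2 − 46.3) = -2509 J.
W_net = 5935 − 2509 = 3425 J (the clockwise enclosed area).

W_net ≈ 3430 J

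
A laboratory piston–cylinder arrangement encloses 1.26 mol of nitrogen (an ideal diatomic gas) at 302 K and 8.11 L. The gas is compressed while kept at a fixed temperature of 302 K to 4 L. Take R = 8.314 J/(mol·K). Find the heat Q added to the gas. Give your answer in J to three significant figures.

Q ≈ -2240 J

Isothermal ⇒ ΔU = 0, so Q = W = nRT ln(V₂/V₁).
Q = (1.26)(8.314)(302) ln(4/8.11) = 3164 × -0.7068 = -2236 J.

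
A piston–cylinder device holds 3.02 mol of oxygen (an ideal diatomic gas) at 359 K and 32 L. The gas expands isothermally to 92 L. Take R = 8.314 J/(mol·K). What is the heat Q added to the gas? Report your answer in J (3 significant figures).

Q ≈ 9520 J

Isothermal ⇒ ΔU = 0, so Q = W = nRT ln(V₂/V₁).
Q = (3.02)(8.314)(359) ln(92/32) = 9014 × 1.056 = 9519 J.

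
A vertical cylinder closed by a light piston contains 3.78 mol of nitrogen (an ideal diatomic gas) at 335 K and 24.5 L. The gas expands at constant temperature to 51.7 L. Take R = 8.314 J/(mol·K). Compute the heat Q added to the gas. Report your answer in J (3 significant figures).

Isothermal ⇒ ΔU = 0, so Q = W = nRT ln(V₂/V₁).
Q = (3.78)(8.314)(335) ln(51.7/24.5) = 10528 × 0.7468 = 7862 J.

Q ≈ 7860 J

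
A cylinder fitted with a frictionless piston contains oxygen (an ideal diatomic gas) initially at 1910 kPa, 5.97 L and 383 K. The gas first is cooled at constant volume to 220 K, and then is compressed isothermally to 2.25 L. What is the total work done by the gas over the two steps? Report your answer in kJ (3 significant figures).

Step 1 (isochoric): W = 0 (constant volume).
After step 1: P = 1097 kPa (V unchanged).
Step 2 (isothermal): W = P₁V₁ ln(V₂/V₁) = (6550) ln(2.25/5.97) = -6391 J.
W_total = 0 − 6391 = -6391 J.

W_total ≈ -6.39 kJ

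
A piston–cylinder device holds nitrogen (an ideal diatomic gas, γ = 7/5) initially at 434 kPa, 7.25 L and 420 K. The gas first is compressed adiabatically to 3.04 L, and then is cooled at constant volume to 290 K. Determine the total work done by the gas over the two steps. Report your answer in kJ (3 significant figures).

W_total ≈ -3.27 kJ

Step 1 (adiabatic): W = (P₁V₁ − P₂V₂)/(γ−1) = (3146 − 4455)/0.4 = -3270 J.
Step 2 (isochoric): W = 0 (constant volume).
W_total = -3270 + 0 = -3270 J.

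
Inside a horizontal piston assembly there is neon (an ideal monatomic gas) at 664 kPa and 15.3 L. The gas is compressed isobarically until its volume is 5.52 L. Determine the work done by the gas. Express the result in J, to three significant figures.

Isobaric: W = P ΔV.
W = (664 kPa)(5.52 − 15.3 L) = (664)(-9.78) = -6494 J.

W ≈ -6490 J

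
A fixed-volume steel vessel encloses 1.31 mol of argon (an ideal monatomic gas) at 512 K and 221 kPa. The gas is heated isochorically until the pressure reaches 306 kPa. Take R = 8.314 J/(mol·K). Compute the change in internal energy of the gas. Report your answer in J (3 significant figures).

ΔU ≈ 3220 J

Constant volume ⇒ W = 0, so Q = ΔU = nCᵥΔT with Cᵥ = 3R/2 = 12.47 J/(mol·K).
At constant V, T₂/T₁ = P₂/P₁ ⇒ ΔT = T₁(P₂/P₁ − 1) = 512·(306/221 − 1) = 196.9 K.
ΔU = (1.31)(12.47)(196.9) = 3217 J.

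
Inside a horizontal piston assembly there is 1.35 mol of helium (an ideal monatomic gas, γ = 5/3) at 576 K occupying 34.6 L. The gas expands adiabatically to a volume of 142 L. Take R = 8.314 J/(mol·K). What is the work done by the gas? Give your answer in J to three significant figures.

W ≈ 5910 J

Adiabatic: TV^(γ−1) = const with γ = 5/3.
T₂ = T₁ (V₁/V₂)^(γ−1) = 576 × (34.6/142)^0.667 = 576 × 0.3901 = 224.7 K.
W_by = nCᵥ(T₁ − T₂) = (1.35)(12.47)(576 − 224.7) = 5914 J.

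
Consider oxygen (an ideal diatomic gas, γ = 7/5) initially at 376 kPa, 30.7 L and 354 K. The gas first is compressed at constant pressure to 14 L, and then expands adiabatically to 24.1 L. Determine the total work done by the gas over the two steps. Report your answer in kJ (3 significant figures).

W_total ≈ -3.71 kJ

Step 1 (isobaric): W = PΔV = (376 kPa)(14 − 30.7 L) = -6279 J.
After step 1: P = 376 kPa, V = 14 L, T = 161.4 K.
Step 2 (adiabatic): W = (P₁V₁ − P₂V₂)/(γ−1) = (5264 − 4236)/0.4 = 2570 J.
W_total = -6279 + 2570 = -3709 J.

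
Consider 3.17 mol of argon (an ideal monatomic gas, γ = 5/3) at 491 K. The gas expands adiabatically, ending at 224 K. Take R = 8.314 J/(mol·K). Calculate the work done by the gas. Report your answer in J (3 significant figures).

W ≈ 10600 J

Adiabatic ⇒ Q = 0, so W_by = −ΔU = nCᵥ(T₁ − T₂).
Cᵥ = 3R/2 = 12.47 J/(mol·K).
W = (3.17)(12.47)(491 − 224) = 10555 J.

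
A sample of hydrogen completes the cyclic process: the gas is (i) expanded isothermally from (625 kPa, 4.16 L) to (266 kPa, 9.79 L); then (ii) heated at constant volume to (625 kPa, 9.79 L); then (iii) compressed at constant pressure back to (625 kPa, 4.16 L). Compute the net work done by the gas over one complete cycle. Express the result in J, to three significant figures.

W_net ≈ -1290 J

Leg (i): W = PᵢVᵢ ln(V_f/Vᵢ) = (2600) ln(9.79/4.16) = 2225 J.
Leg (ii): W = 0.
Leg (iii): W = PΔV = (625)(4.16 − 9.79) = -3519 J.
W_net = 2225 − 3519 = -1294 J.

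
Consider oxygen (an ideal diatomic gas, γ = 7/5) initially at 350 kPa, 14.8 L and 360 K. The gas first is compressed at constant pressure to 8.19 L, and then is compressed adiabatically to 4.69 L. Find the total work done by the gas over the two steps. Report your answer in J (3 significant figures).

W_total ≈ -4100 J

Step 1 (isobaric): W = PΔV = (350 kPa)(8.19 − 14.8 L) = -2314 J.
After step 1: P = 350 kPa, V = 8.19 L, T = 199.2 K.
Step 2 (adiabatic): W = (P₁V₁ − P₂V₂)/(γ−1) = (2866 − 3583)/0.4 = -1790 J.
W_total = -2314 − 1790 = -4104 J.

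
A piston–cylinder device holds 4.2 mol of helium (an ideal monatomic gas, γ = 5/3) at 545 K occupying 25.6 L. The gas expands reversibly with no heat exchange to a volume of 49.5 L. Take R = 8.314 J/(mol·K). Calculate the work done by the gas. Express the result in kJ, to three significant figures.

W ≈ 10.2 kJ

Adiabatic: TV^(γ−1) = const with γ = 5/3.
T₂ = T₁ (V₁/V₂)^(γ−1) = 545 × (25.6/49.5)^0.667 = 545 × 0.6443 = 351.1 K.
W_by = nCᵥ(T₁ − T₂) = (4.2)(12.47)(545 − 351.1) = 10154 J.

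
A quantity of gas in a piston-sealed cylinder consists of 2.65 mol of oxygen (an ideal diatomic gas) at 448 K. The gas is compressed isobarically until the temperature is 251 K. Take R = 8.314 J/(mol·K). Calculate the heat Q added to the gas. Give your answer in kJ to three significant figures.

Q ≈ -15.2 kJ

Isobaric: W = nRΔT = (2.65)(8.314)(-197) = -4340 J.
ΔU = nCᵥΔT with Cᵥ = 5R/2: ΔU = (2.65)(20.79)(-197) = -10851 J.
Q = ΔU + W = -10851 − 4340 = -15191 J.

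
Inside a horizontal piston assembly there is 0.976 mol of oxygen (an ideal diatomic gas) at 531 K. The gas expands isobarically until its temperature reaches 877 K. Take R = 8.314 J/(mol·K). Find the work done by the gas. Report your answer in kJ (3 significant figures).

W ≈ 2.81 kJ

Isobaric: W = P ΔV = nR ΔT.
W = (0.976)(8.314)(877 − 531) = 2808 J.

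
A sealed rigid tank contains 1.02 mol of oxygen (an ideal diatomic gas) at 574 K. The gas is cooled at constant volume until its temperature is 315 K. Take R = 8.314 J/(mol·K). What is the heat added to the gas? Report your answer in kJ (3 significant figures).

Q ≈ -5.49 kJ

Constant volume ⇒ W = 0, so Q = ΔU = nCᵥΔT with Cᵥ = 5R/2 = 20.79 J/(mol·K).
ΔU = (1.02)(20.79)(315 − 574) = -5491 J.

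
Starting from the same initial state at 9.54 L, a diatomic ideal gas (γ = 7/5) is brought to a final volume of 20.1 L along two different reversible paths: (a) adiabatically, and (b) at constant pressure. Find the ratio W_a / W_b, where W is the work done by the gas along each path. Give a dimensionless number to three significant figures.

W_a / W_b ≈ 0.582

Path (a) adiabatic: W = P₁V₁(1 − (V₁/V₂)^(γ−1))/(γ−1) → W_a/(P₁V₁) = 0.6444.
Path (b) isobaric: W = P₁(V₂ − V₁) → W_b/(P₁V₁) = 1.107.
W_a / W_b = 0.6444 / 1.107 = 0.5822.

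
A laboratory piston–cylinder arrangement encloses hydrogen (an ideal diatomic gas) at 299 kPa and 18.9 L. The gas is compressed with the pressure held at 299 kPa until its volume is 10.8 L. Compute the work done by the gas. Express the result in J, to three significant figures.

W ≈ -2420 J

Isobaric: W = P ΔV.
W = (299 kPa)(10.8 − 18.9 L) = (299)(-8.1) = -2422 J.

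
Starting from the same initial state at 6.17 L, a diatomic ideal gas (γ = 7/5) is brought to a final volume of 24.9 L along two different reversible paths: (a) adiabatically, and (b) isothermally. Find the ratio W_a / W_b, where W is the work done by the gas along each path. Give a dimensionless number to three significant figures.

W_a / W_b ≈ 0.766

Path (a) adiabatic: W = P₁V₁(1 − (V₁/V₂)^(γ−1))/(γ−1) → W_a/(P₁V₁) = 1.069.
Path (b) isothermal: W = P₁V₁ ln(V₂/V₁) → W_b/(P₁V₁) = 1.395.
W_a / W_b = 1.069 / 1.395 = 0.7664.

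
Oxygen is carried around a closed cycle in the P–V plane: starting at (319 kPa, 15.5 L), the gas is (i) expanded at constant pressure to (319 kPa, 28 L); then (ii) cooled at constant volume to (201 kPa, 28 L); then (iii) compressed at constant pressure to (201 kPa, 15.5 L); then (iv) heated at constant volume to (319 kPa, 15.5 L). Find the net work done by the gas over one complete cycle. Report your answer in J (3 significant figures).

W_net ≈ 1480 J

Constant-volume legs do no work.
W(i) = (319)(28 − 15.5) = 3988 J; W(iii) = (201)(15.5 − 28) = -2512 J.
W_net = 3988 − 2512 = 1475 J (the clockwise enclosed area).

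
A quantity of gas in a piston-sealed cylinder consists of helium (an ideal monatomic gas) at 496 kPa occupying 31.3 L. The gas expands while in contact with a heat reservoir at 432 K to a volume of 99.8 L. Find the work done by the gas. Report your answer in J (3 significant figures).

W ≈ 18000 J

Isothermal: W = nRT ln(V₂/V₁) = P₁V₁ ln(V₂/V₁).
P₁V₁ = (496 kPa)(31.3 L) = 15525 J.
W = 15525 × ln(99.8/31.3) = 15525 × 1.16
W_by_gas = 18002 J.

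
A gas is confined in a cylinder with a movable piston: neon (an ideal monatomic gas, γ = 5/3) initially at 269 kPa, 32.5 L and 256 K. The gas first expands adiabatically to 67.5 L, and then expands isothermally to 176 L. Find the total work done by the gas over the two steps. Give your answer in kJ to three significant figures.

W_total ≈ 10.2 kJ

Step 1 (adiabatic): W = (P₁V₁ − P₂V₂)/(γ−1) = (8742 − 5371)/0.667 = 5058 J.
After step 1: P = 79.56 kPa, V = 67.5 L, T = 157.3 K.
Step 2 (isothermal): W = P₁V₁ ln(V₂/V₁) = (5371) ln(176/67.5) = 5147 J.
W_total = 5058 + 5147 = 10205 J.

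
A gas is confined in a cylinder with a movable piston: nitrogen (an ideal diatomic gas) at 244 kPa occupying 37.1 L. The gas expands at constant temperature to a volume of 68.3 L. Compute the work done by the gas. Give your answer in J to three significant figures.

Isothermal: W = nRT ln(V₂/V₁) = P₁V₁ ln(V₂/V₁).
P₁V₁ = (244 kPa)(37.1 L) = 9052 J.
W = 9052 × ln(68.3/37.1) = 9052 × 0.6103
W_by_gas = 5525 J.

W ≈ 5520 J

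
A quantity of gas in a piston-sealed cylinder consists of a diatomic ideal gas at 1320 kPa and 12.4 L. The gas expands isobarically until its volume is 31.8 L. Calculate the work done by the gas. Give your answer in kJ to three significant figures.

Isobaric: W = P ΔV.
W = (1320 kPa)(31.8 − 12.4 L) = (1320)(19.4) = 25608 J.

W ≈ 25.6 kJ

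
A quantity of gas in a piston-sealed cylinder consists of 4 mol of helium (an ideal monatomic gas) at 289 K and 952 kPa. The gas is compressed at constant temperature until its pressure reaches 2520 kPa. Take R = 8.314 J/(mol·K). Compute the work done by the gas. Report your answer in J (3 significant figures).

W ≈ -9360 J

Isothermal process: W = nRT ln(V₂/V₁) = nRT ln(P₁/P₂).
W = (4)(8.314)(289) × ln(952/2520)
  = 9611 × ln(0.3778) = 9611 × -0.9734
W_by_gas = -9356 J.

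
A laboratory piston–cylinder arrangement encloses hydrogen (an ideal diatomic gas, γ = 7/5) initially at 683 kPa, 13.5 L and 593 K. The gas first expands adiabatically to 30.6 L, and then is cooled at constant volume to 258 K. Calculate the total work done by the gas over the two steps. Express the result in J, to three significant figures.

Step 1 (adiabatic): W = (P₁V₁ − P₂V₂)/(γ−1) = (9220 − 6647)/0.4 = 6435 J.
Step 2 (isochoric): W = 0 (constant volume).
W_total = 6435 + 0 = 6435 J.

W_total ≈ 6430 J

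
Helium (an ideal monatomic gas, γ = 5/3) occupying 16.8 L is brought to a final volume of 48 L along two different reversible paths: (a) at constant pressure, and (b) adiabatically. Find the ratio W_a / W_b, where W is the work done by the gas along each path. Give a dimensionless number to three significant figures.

Path (a) isobaric: W = P₁(V₂ − V₁) → W_a/(P₁V₁) = 1.857.
Path (b) adiabatic: W = P₁V₁(1 − (V₁/V₂)^(γ−1))/(γ−1) → W_b/(P₁V₁) = 0.755.
W_a / W_b = 1.857 / 0.755 = 2.46.

W_a / W_b ≈ 2.46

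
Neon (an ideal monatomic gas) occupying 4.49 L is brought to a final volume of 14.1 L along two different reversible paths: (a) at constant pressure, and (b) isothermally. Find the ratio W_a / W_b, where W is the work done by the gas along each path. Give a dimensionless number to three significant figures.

W_a / W_b ≈ 1.87

Path (a) isobaric: W = P₁(V₂ − V₁) → W_a/(P₁V₁) = 2.14.
Path (b) isothermal: W = P₁V₁ ln(V₂/V₁) → W_b/(P₁V₁) = 1.144.
W_a / W_b = 2.14 / 1.144 = 1.87.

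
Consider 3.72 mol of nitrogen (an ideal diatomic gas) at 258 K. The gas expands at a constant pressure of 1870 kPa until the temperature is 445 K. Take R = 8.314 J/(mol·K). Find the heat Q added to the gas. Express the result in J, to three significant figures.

Q ≈ 20200 J

Isobaric: W = nRΔT = (3.72)(8.314)(187) = 5784 J.
ΔU = nCᵥΔT with Cᵥ = 5R/2: ΔU = (3.72)(20.79)(187) = 14459 J.
Q = ΔU + W = 14459 + 5784 = 20242 J.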